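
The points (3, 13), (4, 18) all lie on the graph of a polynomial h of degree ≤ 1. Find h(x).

Write h(x) = ax + b. Substituting each data point gives a linear system:
  3a + b = 13
  4a + b = 18
Solving the system yields a = 5, b = -2.
So h(x) = 5x - 2.
Check: h(4) = 18. ✓

h(x) = 5x - 2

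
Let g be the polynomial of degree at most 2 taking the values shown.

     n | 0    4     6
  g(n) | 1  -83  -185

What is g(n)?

Write g(n) = an^2 + bn + c. Substituting each data point gives a linear system:
  c = 1
  16a + 4b + c = -83
  36a + 6b + c = -185
Solving the system yields a = -5, b = -1, c = 1.
So g(n) = -5n^2 - n + 1.
Check: g(0) = 1. ✓

g(n) = -5n^2 - n + 1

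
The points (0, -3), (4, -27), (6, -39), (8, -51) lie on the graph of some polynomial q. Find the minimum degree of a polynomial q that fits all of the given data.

1

Divided differences on the nodes 0, 4, 6, 8:
  order 0: -3  -27  -39  -51
  order 1: -6  -6  -6
  order 2: 0  0
  order 3: 0
The order-1 divided differences are all -6 (nonzero) and every higher order vanishes, so the data lies on a polynomial of degree exactly 1.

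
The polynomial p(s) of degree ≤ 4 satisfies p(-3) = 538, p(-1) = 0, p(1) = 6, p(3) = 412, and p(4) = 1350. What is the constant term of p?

Write p(s) = as^4 + bs^3 + cs^2 + ds + e. Substituting each data point gives a linear system:
  81a - 27b + 9c - 3d + e = 538
  a - b + c - d + e = 0
  a + b + c + d + e = 6
  81a + 27b + 9c + 3d + e = 412
  256a + 64b + 16c + 4d + e = 1350
Solving the system yields a = 6, b = -3, c = -1, d = 6, e = -2.
So p(s) = 6s^4 - 3s^3 - s^2 + 6s - 2.
The constant term is -2.

-2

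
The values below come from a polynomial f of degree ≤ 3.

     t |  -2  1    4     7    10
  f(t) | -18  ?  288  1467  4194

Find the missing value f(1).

The 4 known points determine the degree-3 polynomial uniquely.
Write f(t) = at^3 + bt^2 + ct + d. Substituting each data point gives a linear system:
  -8a + 4b - 2c + d = -18
  64a + 16b + 4c + d = 288
  343a + 49b + 7c + d = 1467
  1000a + 100b + 10c + d = 4194
Solving the system yields a = 4, b = 2, c = -1, d = 4.
So f(t) = 4t^3 + 2t^2 - t + 4.
Then f(1) = 9.

9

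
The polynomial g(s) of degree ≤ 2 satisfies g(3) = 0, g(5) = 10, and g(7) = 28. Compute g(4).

4

Forward differences of the values at s = 3, 5, 7:
  g  : 0  10  28
  Δ  : 10  18
  Δ^2: 8
The second differences are constant, confirming degree 2.
Interpolating (Newton forward form) and evaluating at s = 4 gives g(4) = 4.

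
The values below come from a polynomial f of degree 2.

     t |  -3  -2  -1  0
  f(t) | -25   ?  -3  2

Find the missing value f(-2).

On equispaced nodes a degree-2 polynomial has vanishing third forward difference, so
  - f(-3) + 3·f(-2) - 3·f(-1) + f(0) = 0.
Substituting the known values and solving for f(-2):
  3·f(-2) = -36
  f(-2) = -12.

-12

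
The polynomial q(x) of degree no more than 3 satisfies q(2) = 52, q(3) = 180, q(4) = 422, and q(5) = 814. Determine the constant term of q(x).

Write q(x) = ax^3 + bx^2 + cx + d. Substituting each data point gives a linear system:
  8a + 4b + 2c + d = 52
  27a + 9b + 3c + d = 180
  64a + 16b + 4c + d = 422
  125a + 25b + 5c + d = 814
Solving the system yields a = 6, b = 3, c = -1, d = -6.
So q(x) = 6x³ + 3x² - x - 6.
The constant term is -6.

-6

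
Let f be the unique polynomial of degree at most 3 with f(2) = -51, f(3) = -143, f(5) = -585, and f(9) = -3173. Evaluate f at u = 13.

-9313

Using the Lagrange interpolation formula with nodes 2, 3, 5, 9:
  L_0(u) = (u - 3)(u - 5)(u - 9) / -21
  L_1(u) = (u - 2)(u - 5)(u - 9) / 12
  L_2(u) = (u - 2)(u - 3)(u - 9) / -24
  L_3(u) = (u - 2)(u - 3)(u - 5) / 168
Then f(u) = -51·L_0(u) - 143·L_1(u) - 585·L_2(u) - 3173·L_3(u).
Expanding and collecting terms gives f(u) = -4u^3 - 3u^2 - u - 5.
Evaluating at u = 13: f(13) = -9313.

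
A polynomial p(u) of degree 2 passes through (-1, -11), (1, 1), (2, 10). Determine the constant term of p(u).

-6

Write p(u) = au^2 + bu + c. Substituting each data point gives a linear system:
  a - b + c = -11
  a + b + c = 1
  4a + 2b + c = 10
Solving the system yields a = 1, b = 6, c = -6.
So p(u) = u² + 6u - 6.
The constant term is -6.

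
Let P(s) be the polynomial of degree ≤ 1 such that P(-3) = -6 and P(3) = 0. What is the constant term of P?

-3

Write P(s) = as + b. Substituting each data point gives a linear system:
  -3a + b = -6
  3a + b = 0
Solving the system yields a = 1, b = -3.
So P(s) = s - 3.
The constant term is -3.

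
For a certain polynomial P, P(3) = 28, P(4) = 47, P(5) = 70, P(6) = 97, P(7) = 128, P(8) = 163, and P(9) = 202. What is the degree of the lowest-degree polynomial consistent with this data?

Forward differences of the values at s = 3, 4, 5, 6, 7, 8, 9:
  P  : 28  47  70  97  128  163  202
  Δ  : 19  23  27  31  35  39
  Δ^2: 4  4  4  4  4
  Δ^3: 0  0  0  0
  Δ^4: 0  0  0
  Δ^5: 0  0
  Δ^6: 0
The second differences are constant (4) and nonzero, while all higher differences vanish, so the minimal degree is 2.

2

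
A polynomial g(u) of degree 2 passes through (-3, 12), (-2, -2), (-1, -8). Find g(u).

Write g(u) = au^2 + bu + c. Substituting each data point gives a linear system:
  9a - 3b + c = 12
  4a - 2b + c = -2
  a - b + c = -8
Solving the system yields a = 4, b = 6, c = -6.
So g(u) = 4u^2 + 6u - 6.
Check: g(-2) = -2. ✓

g(u) = 4u^2 + 6u - 6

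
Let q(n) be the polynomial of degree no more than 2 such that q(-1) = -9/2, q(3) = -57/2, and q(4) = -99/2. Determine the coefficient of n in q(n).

Write q(n) = an^2 + bn + c. Substituting each data point gives a linear system:
  a - b + c = -9/2
  9a + 3b + c = -57/2
  16a + 4b + c = -99/2
Solving the system yields a = -3, b = 0, c = -3/2.
So q(n) = -3n^2 - 3/2.
The coefficient of n is 0.

0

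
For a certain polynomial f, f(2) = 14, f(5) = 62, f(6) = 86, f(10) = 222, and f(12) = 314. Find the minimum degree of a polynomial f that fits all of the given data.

Divided differences on the nodes 2, 5, 6, 10, 12:
  order 0: 14  62  86  222  314
  order 1: 16  24  34  46
  order 2: 2  2  2
  order 3: 0  0
  order 4: 0
The order-2 divided differences are all 2 (nonzero) and every higher order vanishes, so the data lies on a polynomial of degree exactly 2.

2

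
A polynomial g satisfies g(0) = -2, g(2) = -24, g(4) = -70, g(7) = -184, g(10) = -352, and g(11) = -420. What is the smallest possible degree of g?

Divided differences on the nodes 0, 2, 4, 7, 10, 11:
  order 0: -2  -24  -70  -184  -352  -420
  order 1: -11  -23  -38  -56  -68
  order 2: -3  -3  -3  -3
  order 3: 0  0  0
  order 4: 0  0
  order 5: 0
The order-2 divided differences are all -3 (nonzero) and every higher order vanishes, so the data lies on a polynomial of degree exactly 2.

2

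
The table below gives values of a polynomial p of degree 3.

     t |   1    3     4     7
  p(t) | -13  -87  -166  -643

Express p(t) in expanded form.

Using the Lagrange interpolation formula with nodes 1, 3, 4, 7:
  L_0(t) = (t - 3)(t - 4)(t - 7) / -36
  L_1(t) = (t - 1)(t - 4)(t - 7) / 8
  L_2(t) = (t - 1)(t - 3)(t - 7) / -9
  L_3(t) = (t - 1)(t - 3)(t - 4) / 72
Then p(t) = -13·L_0(t) - 87·L_1(t) - 166·L_2(t) - 643·L_3(t).
Expanding and collecting terms gives p(t) = -t^3 - 6t^2 - 6.
Check: p(1) = -13. ✓

p(t) = -t^3 - 6t^2 - 6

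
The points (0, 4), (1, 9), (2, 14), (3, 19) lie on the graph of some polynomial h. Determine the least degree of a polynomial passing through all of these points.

Forward differences of the values at x = 0, 1, 2, 3:
  h  : 4  9  14  19
  Δ  : 5  5  5
  Δ^2: 0  0
  Δ^3: 0
The first differences are constant (5) and nonzero, while all higher differences vanish, so the minimal degree is 1.

1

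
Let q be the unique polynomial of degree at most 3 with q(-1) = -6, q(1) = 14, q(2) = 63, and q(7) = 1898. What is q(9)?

3934

Using the Lagrange interpolation formula with nodes -1, 1, 2, 7:
  L_0(x) = (x - 1)(x - 2)(x - 7) / -48
  L_1(x) = (x + 1)(x - 2)(x - 7) / 12
  L_2(x) = (x + 1)(x - 1)(x - 7) / -15
  L_3(x) = (x + 1)(x - 1)(x - 2) / 240
Then q(x) = -6·L_0(x) + 14·L_1(x) + 63·L_2(x) + 1898·L_3(x).
Expanding and collecting terms gives q(x) = 5x³ + 3x² + 5x + 1.
Evaluating at x = 9: q(9) = 3934.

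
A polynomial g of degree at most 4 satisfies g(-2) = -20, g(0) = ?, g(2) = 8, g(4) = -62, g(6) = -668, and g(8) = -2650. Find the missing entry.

On equispaced nodes a degree-4 polynomial has vanishing fifth forward difference, so
  - g(-2) + 5·g(0) - 10·g(2) + 10·g(4) - 5·g(6) + g(8) = 0.
Substituting the known values and solving for g(0):
  5·g(0) = -10
  g(0) = -2.

-2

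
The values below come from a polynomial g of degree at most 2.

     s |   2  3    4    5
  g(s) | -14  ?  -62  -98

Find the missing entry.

-34

On equispaced nodes a degree-2 polynomial has vanishing third forward difference, so
  - g(2) + 3·g(3) - 3·g(4) + g(5) = 0.
Substituting the known values and solving for g(3):
  3·g(3) = -102
  g(3) = -34.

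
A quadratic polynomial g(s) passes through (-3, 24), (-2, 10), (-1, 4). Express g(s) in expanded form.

g(s) = 4s^2 + 6s + 6

Write g(s) = as^2 + bs + c. Substituting each data point gives a linear system:
  9a - 3b + c = 24
  4a - 2b + c = 10
  a - b + c = 4
Solving the system yields a = 4, b = 6, c = 6.
So g(s) = 4s^2 + 6s + 6.
Check: g(-2) = 10. ✓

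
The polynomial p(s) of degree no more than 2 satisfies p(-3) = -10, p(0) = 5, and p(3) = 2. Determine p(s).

Write p(s) = as^2 + bs + c. Substituting each data point gives a linear system:
  9a - 3b + c = -10
  c = 5
  9a + 3b + c = 2
Solving the system yields a = -1, b = 2, c = 5.
So p(s) = -s^2 + 2s + 5.
Check: p(0) = 5. ✓

p(s) = -s^2 + 2s + 5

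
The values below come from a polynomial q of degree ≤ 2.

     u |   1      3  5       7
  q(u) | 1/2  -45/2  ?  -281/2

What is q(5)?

The 3 known points determine the degree-2 polynomial uniquely.
Write q(u) = au^2 + bu + c. Substituting each data point gives a linear system:
  a + b + c = 1/2
  9a + 3b + c = -45/2
  49a + 7b + c = -281/2
Solving the system yields a = -3, b = 1/2, c = 3.
So q(u) = -3u^2 + (1/2)u + 3.
Then q(5) = -139/2.

-139/2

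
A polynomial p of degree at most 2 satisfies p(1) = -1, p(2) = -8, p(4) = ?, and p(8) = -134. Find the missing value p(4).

-34

The 3 known points determine the degree-2 polynomial uniquely.
Write p(t) = at^2 + bt + c. Substituting each data point gives a linear system:
  a + b + c = -1
  4a + 2b + c = -8
  64a + 8b + c = -134
Solving the system yields a = -2, b = -1, c = 2.
So p(t) = -2t^2 - t + 2.
Then p(4) = -34.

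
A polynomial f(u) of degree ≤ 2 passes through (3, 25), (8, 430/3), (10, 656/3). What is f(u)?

f(u) = 2u^2 + (5/3)u + 2

Using the Lagrange interpolation formula with nodes 3, 8, 10:
  L_0(u) = (u - 8)(u - 10) / 35
  L_1(u) = (u - 3)(u - 10) / -10
  L_2(u) = (u - 3)(u - 8) / 14
Then f(u) = 25·L_0(u) + 430/3·L_1(u) + 656/3·L_2(u).
Expanding and collecting terms gives f(u) = 2u^2 + (5/3)u + 2.
Check: f(3) = 25. ✓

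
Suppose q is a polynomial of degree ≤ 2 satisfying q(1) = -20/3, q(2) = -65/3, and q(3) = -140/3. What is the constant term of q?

-5/3

Write q(s) = as^2 + bs + c. Substituting each data point gives a linear system:
  a + b + c = -20/3
  4a + 2b + c = -65/3
  9a + 3b + c = -140/3
Solving the system yields a = -5, b = 0, c = -5/3.
So q(s) = -5s^2 - 5/3.
The constant term is -5/3.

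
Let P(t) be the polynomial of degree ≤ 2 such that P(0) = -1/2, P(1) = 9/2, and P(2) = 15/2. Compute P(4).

Forward differences of the values at t = 0, 1, 2:
  P  : -1/2  9/2  15/2
  Δ  : 5  3
  Δ^2: -2
The second differences are constant, confirming degree 2.
Interpolating (Newton forward form) and evaluating at t = 4 gives P(4) = 15/2.

15/2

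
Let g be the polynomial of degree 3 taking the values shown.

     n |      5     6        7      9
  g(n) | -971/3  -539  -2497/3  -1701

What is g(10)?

Using the Lagrange interpolation formula with nodes 5, 6, 7, 9:
  L_0(n) = (n - 6)(n - 7)(n - 9) / -8
  L_1(n) = (n - 5)(n - 7)(n - 9) / 3
  L_2(n) = (n - 5)(n - 6)(n - 9) / -4
  L_3(n) = (n - 5)(n - 6)(n - 7) / 24
Then g(n) = -971/3·L_0(n) - 539·L_1(n) - 2497/3·L_2(n) - 1701·L_3(n).
Expanding and collecting terms gives g(n) = -2n^3 - 3n^2 - (1/3)n + 3.
Evaluating at n = 10: g(10) = -6901/3.

-6901/3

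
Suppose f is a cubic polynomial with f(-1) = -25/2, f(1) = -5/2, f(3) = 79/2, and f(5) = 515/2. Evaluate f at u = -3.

-269/2

Write f(u) = au^3 + bu^2 + cu + d. Substituting each data point gives a linear system:
  -a + b - c + d = -25/2
  a + b + c + d = -5/2
  27a + 9b + 3c + d = 79/2
  125a + 25b + 5c + d = 515/2
Solving the system yields a = 3, b = -5, c = 2, d = -5/2.
So f(u) = 3u³ - 5u² + 2u - 5/2.
Then f(-3) = -269/2.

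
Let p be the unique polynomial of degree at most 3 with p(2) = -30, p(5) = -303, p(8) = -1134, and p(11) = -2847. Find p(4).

-166

Forward differences of the values at s = 2, 5, 8, 11:
  p  : -30  -303  -1134  -2847
  Δ  : -273  -831  -1713
  Δ^2: -558  -882
  Δ^3: -324
The third differences are constant, confirming degree 3.
Interpolating (Newton forward form) and evaluating at s = 4 gives p(4) = -166.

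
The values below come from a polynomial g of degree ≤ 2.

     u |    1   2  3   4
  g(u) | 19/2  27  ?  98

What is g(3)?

113/2

On equispaced nodes a degree-2 polynomial has vanishing third forward difference, so
  - g(1) + 3·g(2) - 3·g(3) + g(4) = 0.
Substituting the known values and solving for g(3):
  -3·g(3) = -339/2
  g(3) = 113/2.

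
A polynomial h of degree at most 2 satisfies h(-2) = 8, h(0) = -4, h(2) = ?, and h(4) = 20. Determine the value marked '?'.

On equispaced nodes a degree-2 polynomial has vanishing third forward difference, so
  - h(-2) + 3·h(0) - 3·h(2) + h(4) = 0.
Substituting the known values and solving for h(2):
  -3·h(2) = 0
  h(2) = 0.

0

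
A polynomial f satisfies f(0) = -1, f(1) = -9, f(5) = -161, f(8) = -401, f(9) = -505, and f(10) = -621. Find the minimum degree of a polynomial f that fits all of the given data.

Divided differences on the nodes 0, 1, 5, 8, 9, 10:
  order 0: -1  -9  -161  -401  -505  -621
  order 1: -8  -38  -80  -104  -116
  order 2: -6  -6  -6  -6
  order 3: 0  0  0
  order 4: 0  0
  order 5: 0
The order-2 divided differences are all -6 (nonzero) and every higher order vanishes, so the data lies on a polynomial of degree exactly 2.

2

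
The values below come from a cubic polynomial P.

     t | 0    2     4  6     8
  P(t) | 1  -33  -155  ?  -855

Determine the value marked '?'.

The 4 known points determine the degree-3 polynomial uniquely.
Write P(t) = at^3 + bt^2 + ct + d. Substituting each data point gives a linear system:
  d = 1
  8a + 4b + 2c + d = -33
  64a + 16b + 4c + d = -155
  512a + 64b + 8c + d = -855
Solving the system yields a = -1, b = -5, c = -3, d = 1.
So P(t) = -t^3 - 5t^2 - 3t + 1.
Then P(6) = -413.

-413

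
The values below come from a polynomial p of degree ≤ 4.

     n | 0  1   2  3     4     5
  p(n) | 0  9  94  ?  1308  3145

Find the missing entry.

429

The 5 known points determine the degree-4 polynomial uniquely.
Write p(n) = an^4 + bn^3 + cn^2 + dn + e. Substituting each data point gives a linear system:
  e = 0
  a + b + c + d + e = 9
  16a + 8b + 4c + 2d + e = 94
  256a + 64b + 16c + 4d + e = 1308
  625a + 125b + 25c + 5d + e = 3145
Solving the system yields a = 5, b = -1, c = 6, d = -1, e = 0.
So p(n) = 5n^4 - n^3 + 6n^2 - n.
Then p(3) = 429.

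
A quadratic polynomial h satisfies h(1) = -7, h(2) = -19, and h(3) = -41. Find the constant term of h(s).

Write h(s) = as^2 + bs + c. Substituting each data point gives a linear system:
  a + b + c = -7
  4a + 2b + c = -19
  9a + 3b + c = -41
Solving the system yields a = -5, b = 3, c = -5.
So h(s) = -5s^2 + 3s - 5.
The constant term is -5.

-5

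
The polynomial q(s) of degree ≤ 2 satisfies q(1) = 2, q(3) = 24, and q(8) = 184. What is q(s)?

q(s) = 3s^2 - s

Using the Lagrange interpolation formula with nodes 1, 3, 8:
  L_0(s) = (s - 3)(s - 8) / 14
  L_1(s) = (s - 1)(s - 8) / -10
  L_2(s) = (s - 1)(s - 3) / 35
Then q(s) = 2·L_0(s) + 24·L_1(s) + 184·L_2(s).
Expanding and collecting terms gives q(s) = 3s² - s.
Check: q(8) = 184. ✓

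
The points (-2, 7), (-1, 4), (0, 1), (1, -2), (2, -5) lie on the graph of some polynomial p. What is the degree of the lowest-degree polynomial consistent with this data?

1

Forward differences of the values at n = -2, -1, 0, 1, 2:
  p  : 7  4  1  -2  -5
  Δ  : -3  -3  -3  -3
  Δ^2: 0  0  0
  Δ^3: 0  0
  Δ^4: 0
The first differences are constant (-3) and nonzero, while all higher differences vanish, so the minimal degree is 1.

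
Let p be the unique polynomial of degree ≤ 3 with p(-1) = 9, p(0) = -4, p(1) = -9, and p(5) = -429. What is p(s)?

Write p(s) = as^3 + bs^2 + cs + d. Substituting each data point gives a linear system:
  -a + b - c + d = 9
  d = -4
  a + b + c + d = -9
  125a + 25b + 5c + d = -429
Solving the system yields a = -4, b = 4, c = -5, d = -4.
So p(s) = -4s^3 + 4s^2 - 5s - 4.
Check: p(1) = -9. ✓

p(s) = -4s^3 + 4s^2 - 5s - 4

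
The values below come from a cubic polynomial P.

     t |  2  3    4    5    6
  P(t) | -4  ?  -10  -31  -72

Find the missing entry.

-3

On equispaced nodes a degree-3 polynomial has vanishing fourth forward difference, so
  P(2) - 4·P(3) + 6·P(4) - 4·P(5) + P(6) = 0.
Substituting the known values and solving for P(3):
  -4·P(3) = 12
  P(3) = -3.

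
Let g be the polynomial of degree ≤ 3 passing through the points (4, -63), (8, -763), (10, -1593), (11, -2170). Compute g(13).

Using the Lagrange interpolation formula with nodes 4, 8, 10, 11:
  L_0(u) = (u - 8)(u - 10)(u - 11) / -168
  L_1(u) = (u - 4)(u - 10)(u - 11) / 24
  L_2(u) = (u - 4)(u - 8)(u - 11) / -12
  L_3(u) = (u - 4)(u - 8)(u - 10) / 21
Then g(u) = -63·L_0(u) - 763·L_1(u) - 1593·L_2(u) - 2170·L_3(u).
Expanding and collecting terms gives g(u) = -2u^3 + 4u^2 + u - 3.
Evaluating at u = 13: g(13) = -3708.

-3708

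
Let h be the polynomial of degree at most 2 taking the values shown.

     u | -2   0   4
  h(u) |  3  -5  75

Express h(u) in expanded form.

Using the Lagrange interpolation formula with nodes -2, 0, 4:
  L_0(u) = u(u - 4) / 12
  L_1(u) = (u + 2)(u - 4) / -8
  L_2(u) = (u + 2)u / 24
Then h(u) = 3·L_0(u) - 5·L_1(u) + 75·L_2(u).
Expanding and collecting terms gives h(u) = 4u^2 + 4u - 5.
Check: h(4) = 75. ✓

h(u) = 4u^2 + 4u - 5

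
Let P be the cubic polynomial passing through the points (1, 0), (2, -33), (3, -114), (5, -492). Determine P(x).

P(x) = -3x^3 - 6x^2 + 6x + 3

Using the Lagrange interpolation formula with nodes 1, 2, 3, 5:
  L_0(x) = (x - 2)(x - 3)(x - 5) / -8
  L_1(x) = (x - 1)(x - 3)(x - 5) / 3
  L_2(x) = (x - 1)(x - 2)(x - 5) / -4
  L_3(x) = (x - 1)(x - 2)(x - 3) / 24
Then P(x) = 0·L_0(x) - 33·L_1(x) - 114·L_2(x) - 492·L_3(x).
Expanding and collecting terms gives P(x) = -3x³ - 6x² + 6x + 3.
Check: P(3) = -114. ✓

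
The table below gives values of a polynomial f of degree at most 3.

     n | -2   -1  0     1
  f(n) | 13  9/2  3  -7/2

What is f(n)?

Write f(n) = an^3 + bn^2 + cn + d. Substituting each data point gives a linear system:
  -8a + 4b - 2c + d = 13
  -a + b - c + d = 9/2
  d = 3
  a + b + c + d = -7/2
Solving the system yields a = -2, b = -5/2, c = -2, d = 3.
So f(n) = -2n^3 - (5/2)n^2 - 2n + 3.
Check: f(0) = 3. ✓

f(n) = -2n^3 - (5/2)n^2 - 2n + 3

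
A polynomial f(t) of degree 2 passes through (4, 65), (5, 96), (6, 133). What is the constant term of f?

Write f(t) = at^2 + bt + c. Substituting each data point gives a linear system:
  16a + 4b + c = 65
  25a + 5b + c = 96
  36a + 6b + c = 133
Solving the system yields a = 3, b = 4, c = 1.
So f(t) = 3t² + 4t + 1.
The constant term is 1.

1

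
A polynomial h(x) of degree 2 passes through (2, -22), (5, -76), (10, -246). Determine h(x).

Write h(x) = ax^2 + bx + c. Substituting each data point gives a linear system:
  4a + 2b + c = -22
  25a + 5b + c = -76
  100a + 10b + c = -246
Solving the system yields a = -2, b = -4, c = -6.
So h(x) = -2x² - 4x - 6.
Check: h(10) = -246. ✓

h(x) = -2x^2 - 4x - 6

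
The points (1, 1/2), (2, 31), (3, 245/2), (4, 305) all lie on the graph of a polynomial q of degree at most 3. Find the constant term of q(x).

1

Write q(x) = ax^3 + bx^2 + cx + d. Substituting each data point gives a linear system:
  a + b + c + d = 1/2
  8a + 4b + 2c + d = 31
  27a + 9b + 3c + d = 245/2
  64a + 16b + 4c + d = 305
Solving the system yields a = 5, b = 1/2, c = -6, d = 1.
So q(x) = 5x³ + (1/2)x² - 6x + 1.
The constant term is 1.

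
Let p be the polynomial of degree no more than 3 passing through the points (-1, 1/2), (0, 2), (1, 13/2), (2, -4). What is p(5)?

Write p(x) = ax^3 + bx^2 + cx + d. Substituting each data point gives a linear system:
  -a + b - c + d = 1/2
  d = 2
  a + b + c + d = 13/2
  8a + 4b + 2c + d = -4
Solving the system yields a = -3, b = 3/2, c = 6, d = 2.
So p(x) = -3x^3 + (3/2)x^2 + 6x + 2.
Then p(5) = -611/2.

-611/2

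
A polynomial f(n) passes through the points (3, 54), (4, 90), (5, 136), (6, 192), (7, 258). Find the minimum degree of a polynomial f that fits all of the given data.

2

Forward differences of the values at n = 3, 4, 5, 6, 7:
  f  : 54  90  136  192  258
  Δ  : 36  46  56  66
  Δ^2: 10  10  10
  Δ^3: 0  0
  Δ^4: 0
The second differences are constant (10) and nonzero, while all higher differences vanish, so the minimal degree is 2.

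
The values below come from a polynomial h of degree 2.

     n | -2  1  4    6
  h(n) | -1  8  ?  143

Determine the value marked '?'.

71

The 3 known points determine the degree-2 polynomial uniquely.
Write h(n) = an^2 + bn + c. Substituting each data point gives a linear system:
  4a - 2b + c = -1
  a + b + c = 8
  36a + 6b + c = 143
Solving the system yields a = 3, b = 6, c = -1.
So h(n) = 3n² + 6n - 1.
Then h(4) = 71.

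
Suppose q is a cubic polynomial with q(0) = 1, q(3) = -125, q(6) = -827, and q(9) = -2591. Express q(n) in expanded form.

Using the Lagrange interpolation formula with nodes 0, 3, 6, 9:
  L_0(n) = (n - 3)(n - 6)(n - 9) / -162
  L_1(n) = n(n - 6)(n - 9) / 54
  L_2(n) = n(n - 3)(n - 9) / -54
  L_3(n) = n(n - 3)(n - 6) / 162
Then q(n) = 1·L_0(n) - 125·L_1(n) - 827·L_2(n) - 2591·L_3(n).
Expanding and collecting terms gives q(n) = -3n³ - 5n² + 1.
Check: q(9) = -2591. ✓

q(n) = -3n^3 - 5n^2 + 1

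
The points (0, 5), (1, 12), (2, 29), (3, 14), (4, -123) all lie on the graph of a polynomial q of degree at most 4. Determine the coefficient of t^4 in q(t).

-2

Write q(t) = at^4 + bt^3 + ct^2 + dt + e. Substituting each data point gives a linear system:
  e = 5
  a + b + c + d + e = 12
  16a + 8b + 4c + 2d + e = 29
  81a + 27b + 9c + 3d + e = 14
  256a + 64b + 16c + 4d + e = -123
Solving the system yields a = -2, b = 5, c = 4, d = 0, e = 5.
So q(t) = -2t⁴ + 5t³ + 4t² + 5.
The leading coefficient is -2.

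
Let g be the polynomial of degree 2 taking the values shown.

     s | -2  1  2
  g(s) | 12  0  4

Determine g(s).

g(s) = 2s^2 - 2s

Using the Lagrange interpolation formula with nodes -2, 1, 2:
  L_0(s) = (s - 1)(s - 2) / 12
  L_1(s) = (s + 2)(s - 2) / -3
  L_2(s) = (s + 2)(s - 1) / 4
Then g(s) = 12·L_0(s) + 0·L_1(s) + 4·L_2(s).
Expanding and collecting terms gives g(s) = 2s^2 - 2s.
Check: g(2) = 4. ✓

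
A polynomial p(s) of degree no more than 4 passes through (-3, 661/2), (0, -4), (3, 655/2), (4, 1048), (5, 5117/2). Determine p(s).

Write p(s) = as^4 + bs^3 + cs^2 + ds + e. Substituting each data point gives a linear system:
  81a - 27b + 9c - 3d + e = 661/2
  e = -4
  81a + 27b + 9c + 3d + e = 655/2
  256a + 64b + 16c + 4d + e = 1048
  625a + 125b + 25c + 5d + e = 5117/2
Solving the system yields a = 4, b = 1/2, c = 1, d = -5, e = -4.
So p(s) = 4s⁴ + (1/2)s³ + s² - 5s - 4.
Check: p(3) = 655/2. ✓

p(s) = 4s^4 + (1/2)s^3 + s^2 - 5s - 4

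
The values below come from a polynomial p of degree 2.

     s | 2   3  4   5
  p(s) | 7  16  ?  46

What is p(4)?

The 3 known points determine the degree-2 polynomial uniquely.
Write p(s) = as^2 + bs + c. Substituting each data point gives a linear system:
  4a + 2b + c = 7
  9a + 3b + c = 16
  25a + 5b + c = 46
Solving the system yields a = 2, b = -1, c = 1.
So p(s) = 2s^2 - s + 1.
Then p(4) = 29.

29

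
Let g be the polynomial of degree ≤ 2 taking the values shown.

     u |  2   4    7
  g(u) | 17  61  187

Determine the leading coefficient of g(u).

4

Write g(u) = au^2 + bu + c. Substituting each data point gives a linear system:
  4a + 2b + c = 17
  16a + 4b + c = 61
  49a + 7b + c = 187
Solving the system yields a = 4, b = -2, c = 5.
So g(u) = 4u^2 - 2u + 5.
The leading coefficient is 4.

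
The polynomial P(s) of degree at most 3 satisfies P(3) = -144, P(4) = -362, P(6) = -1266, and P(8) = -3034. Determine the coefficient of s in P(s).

4

Write P(s) = as^3 + bs^2 + cs + d. Substituting each data point gives a linear system:
  27a + 9b + 3c + d = -144
  64a + 16b + 4c + d = -362
  216a + 36b + 6c + d = -1266
  512a + 64b + 8c + d = -3034
Solving the system yields a = -6, b = 0, c = 4, d = 6.
So P(s) = -6s^3 + 4s + 6.
The coefficient of s is 4.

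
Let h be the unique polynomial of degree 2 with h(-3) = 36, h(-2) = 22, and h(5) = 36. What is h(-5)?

Using the Lagrange interpolation formula with nodes -3, -2, 5:
  L_0(s) = (s + 2)(s - 5) / 8
  L_1(s) = (s + 3)(s - 5) / -7
  L_2(s) = (s + 3)(s + 2) / 56
Then h(s) = 36·L_0(s) + 22·L_1(s) + 36·L_2(s).
Expanding and collecting terms gives h(s) = 2s² - 4s + 6.
Evaluating at s = -5: h(-5) = 76.

76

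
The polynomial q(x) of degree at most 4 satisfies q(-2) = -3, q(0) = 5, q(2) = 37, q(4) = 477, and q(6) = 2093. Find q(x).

q(x) = x^4 + 4x^3 - x^2 - 6x + 5

Write q(x) = ax^4 + bx^3 + cx^2 + dx + e. Substituting each data point gives a linear system:
  16a - 8b + 4c - 2d + e = -3
  e = 5
  16a + 8b + 4c + 2d + e = 37
  256a + 64b + 16c + 4d + e = 477
  1296a + 216b + 36c + 6d + e = 2093
Solving the system yields a = 1, b = 4, c = -1, d = -6, e = 5.
So q(x) = x^4 + 4x^3 - x^2 - 6x + 5.
Check: q(2) = 37. ✓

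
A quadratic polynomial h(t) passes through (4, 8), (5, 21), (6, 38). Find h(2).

Using the Lagrange interpolation formula with nodes 4, 5, 6:
  L_0(t) = (t - 5)(t - 6) / 2
  L_1(t) = (t - 4)(t - 6) / -1
  L_2(t) = (t - 4)(t - 5) / 2
Then h(t) = 8·L_0(t) + 21·L_1(t) + 38·L_2(t).
Expanding and collecting terms gives h(t) = 2t^2 - 5t - 4.
Evaluating at t = 2: h(2) = -6.

-6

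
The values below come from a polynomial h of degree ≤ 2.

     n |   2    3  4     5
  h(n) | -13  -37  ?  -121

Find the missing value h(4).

-73

The 3 known points determine the degree-2 polynomial uniquely.
Write h(n) = an^2 + bn + c. Substituting each data point gives a linear system:
  4a + 2b + c = -13
  9a + 3b + c = -37
  25a + 5b + c = -121
Solving the system yields a = -6, b = 6, c = -1.
So h(n) = -6n^2 + 6n - 1.
Then h(4) = -73.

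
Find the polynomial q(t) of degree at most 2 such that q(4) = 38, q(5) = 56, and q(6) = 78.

Write q(t) = at^2 + bt + c. Substituting each data point gives a linear system:
  16a + 4b + c = 38
  25a + 5b + c = 56
  36a + 6b + c = 78
Solving the system yields a = 2, b = 0, c = 6.
So q(t) = 2t² + 6.
Check: q(6) = 78. ✓

q(t) = 2t^2 + 6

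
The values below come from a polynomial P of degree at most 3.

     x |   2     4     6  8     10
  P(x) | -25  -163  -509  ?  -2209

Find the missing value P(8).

The 4 known points determine the degree-3 polynomial uniquely.
Write P(x) = ax^3 + bx^2 + cx + d. Substituting each data point gives a linear system:
  8a + 4b + 2c + d = -25
  64a + 16b + 4c + d = -163
  216a + 36b + 6c + d = -509
  1000a + 100b + 10c + d = -2209
Solving the system yields a = -2, b = -2, c = -1, d = 1.
So P(x) = -2x^3 - 2x^2 - x + 1.
Then P(8) = -1159.

-1159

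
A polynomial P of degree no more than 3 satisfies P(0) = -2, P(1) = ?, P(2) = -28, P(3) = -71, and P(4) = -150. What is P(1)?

-9

On equispaced nodes a degree-3 polynomial has vanishing fourth forward difference, so
  P(0) - 4·P(1) + 6·P(2) - 4·P(3) + P(4) = 0.
Substituting the known values and solving for P(1):
  -4·P(1) = 36
  P(1) = -9.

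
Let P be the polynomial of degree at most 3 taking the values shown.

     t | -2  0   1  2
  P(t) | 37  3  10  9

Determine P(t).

Write P(t) = at^3 + bt^2 + ct + d. Substituting each data point gives a linear system:
  -8a + 4b - 2c + d = 37
  d = 3
  a + b + c + d = 10
  8a + 4b + 2c + d = 9
Solving the system yields a = -3, b = 5, c = 5, d = 3.
So P(t) = -3t³ + 5t² + 5t + 3.
Check: P(-2) = 37. ✓

P(t) = -3t^3 + 5t^2 + 5t + 3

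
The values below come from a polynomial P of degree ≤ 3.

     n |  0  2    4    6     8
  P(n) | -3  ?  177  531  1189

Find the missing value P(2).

31

The 4 known points determine the degree-3 polynomial uniquely.
Write P(n) = an^3 + bn^2 + cn + d. Substituting each data point gives a linear system:
  d = -3
  64a + 16b + 4c + d = 177
  216a + 36b + 6c + d = 531
  512a + 64b + 8c + d = 1189
Solving the system yields a = 2, b = 2, c = 5, d = -3.
So P(n) = 2n^3 + 2n^2 + 5n - 3.
Then P(2) = 31.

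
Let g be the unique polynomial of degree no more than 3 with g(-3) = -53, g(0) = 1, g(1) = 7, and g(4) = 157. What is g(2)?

Using the Lagrange interpolation formula with nodes -3, 0, 1, 4:
  L_0(u) = u(u - 1)(u - 4) / -84
  L_1(u) = (u + 3)(u - 1)(u - 4) / 12
  L_2(u) = (u + 3)u(u - 4) / -12
  L_3(u) = (u + 3)u(u - 1) / 84
Then g(u) = -53·L_0(u) + 1·L_1(u) + 7·L_2(u) + 157·L_3(u).
Expanding and collecting terms gives g(u) = 2u^3 + u^2 + 3u + 1.
Evaluating at u = 2: g(2) = 27.

27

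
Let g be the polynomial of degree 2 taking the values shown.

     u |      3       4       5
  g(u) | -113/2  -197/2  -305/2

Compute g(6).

-437/2

Forward differences of the values at u = 3, 4, 5:
  g  : -113/2  -197/2  -305/2
  Δ  : -42  -54
  Δ^2: -12
The second differences are constant, confirming degree 2.
Interpolating (Newton forward form) and evaluating at u = 6 gives g(6) = -437/2.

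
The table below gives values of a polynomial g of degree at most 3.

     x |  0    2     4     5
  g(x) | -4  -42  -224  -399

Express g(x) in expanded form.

g(x) = -2x^3 - 6x^2 + x - 4

Using the Lagrange interpolation formula with nodes 0, 2, 4, 5:
  L_0(x) = (x - 2)(x - 4)(x - 5) / -40
  L_1(x) = x(x - 4)(x - 5) / 12
  L_2(x) = x(x - 2)(x - 5) / -8
  L_3(x) = x(x - 2)(x - 4) / 15
Then g(x) = -4·L_0(x) - 42·L_1(x) - 224·L_2(x) - 399·L_3(x).
Expanding and collecting terms gives g(x) = -2x^3 - 6x^2 + x - 4.
Check: g(4) = -224. ✓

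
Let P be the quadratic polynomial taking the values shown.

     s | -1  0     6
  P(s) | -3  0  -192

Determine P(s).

P(s) = -5s^2 - 2s

Write P(s) = as^2 + bs + c. Substituting each data point gives a linear system:
  a - b + c = -3
  c = 0
  36a + 6b + c = -192
Solving the system yields a = -5, b = -2, c = 0.
So P(s) = -5s^2 - 2s.
Check: P(0) = 0. ✓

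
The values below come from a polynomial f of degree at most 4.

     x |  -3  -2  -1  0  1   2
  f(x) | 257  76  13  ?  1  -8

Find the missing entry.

On equispaced nodes a degree-4 polynomial has vanishing fifth forward difference, so
  - f(-3) + 5·f(-2) - 10·f(-1) + 10·f(0) - 5·f(1) + f(2) = 0.
Substituting the known values and solving for f(0):
  10·f(0) = 20
  f(0) = 2.

2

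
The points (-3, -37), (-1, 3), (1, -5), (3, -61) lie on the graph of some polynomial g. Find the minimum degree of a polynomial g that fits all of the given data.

Forward differences of the values at x = -3, -1, 1, 3:
  g  : -37  3  -5  -61
  Δ  : 40  -8  -56
  Δ^2: -48  -48
  Δ^3: 0
The second differences are constant (-48) and nonzero, while all higher differences vanish, so the minimal degree is 2.

2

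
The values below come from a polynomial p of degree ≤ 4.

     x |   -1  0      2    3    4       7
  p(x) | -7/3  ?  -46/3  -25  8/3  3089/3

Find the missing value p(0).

The 5 known points determine the degree-4 polynomial uniquely.
Write p(x) = ax^4 + bx^3 + cx^2 + dx + e. Substituting each data point gives a linear system:
  a - b + c - d + e = -7/3
  16a + 8b + 4c + 2d + e = -46/3
  81a + 27b + 9c + 3d + e = -25
  256a + 64b + 16c + 4d + e = 8/3
  2401a + 343b + 49c + 7d + e = 3089/3
Solving the system yields a = 1, b = -4, c = -1/3, d = 3, e = -4.
So p(x) = x^4 - 4x^3 - (1/3)x^2 + 3x - 4.
Then p(0) = -4.

-4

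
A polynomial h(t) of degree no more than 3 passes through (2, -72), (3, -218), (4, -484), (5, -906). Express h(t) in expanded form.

Using the Lagrange interpolation formula with nodes 2, 3, 4, 5:
  L_0(t) = (t - 3)(t - 4)(t - 5) / -6
  L_1(t) = (t - 2)(t - 4)(t - 5) / 2
  L_2(t) = (t - 2)(t - 3)(t - 5) / -2
  L_3(t) = (t - 2)(t - 3)(t - 4) / 6
Then h(t) = -72·L_0(t) - 218·L_1(t) - 484·L_2(t) - 906·L_3(t).
Expanding and collecting terms gives h(t) = -6t^3 - 6t^2 - 2t + 4.
Check: h(2) = -72. ✓

h(t) = -6t^3 - 6t^2 - 2t + 4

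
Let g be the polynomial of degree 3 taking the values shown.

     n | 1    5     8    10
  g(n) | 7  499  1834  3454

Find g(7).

Write g(n) = an^3 + bn^2 + cn + d. Substituting each data point gives a linear system:
  a + b + c + d = 7
  125a + 25b + 5c + d = 499
  512a + 64b + 8c + d = 1834
  1000a + 100b + 10c + d = 3454
Solving the system yields a = 3, b = 4, c = 6, d = -6.
So g(n) = 3n^3 + 4n^2 + 6n - 6.
Then g(7) = 1261.

1261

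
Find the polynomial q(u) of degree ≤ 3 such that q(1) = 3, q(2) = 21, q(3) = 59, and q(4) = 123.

Write q(u) = au^3 + bu^2 + cu + d. Substituting each data point gives a linear system:
  a + b + c + d = 3
  8a + 4b + 2c + d = 21
  27a + 9b + 3c + d = 59
  64a + 16b + 4c + d = 123
Solving the system yields a = 1, b = 4, c = -1, d = -1.
So q(u) = u^3 + 4u^2 - u - 1.
Check: q(4) = 123. ✓

q(u) = u^3 + 4u^2 - u - 1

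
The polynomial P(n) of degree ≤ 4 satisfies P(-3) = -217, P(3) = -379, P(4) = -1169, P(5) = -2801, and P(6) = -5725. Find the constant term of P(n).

Write P(n) = an^4 + bn^3 + cn^2 + dn + e. Substituting each data point gives a linear system:
  81a - 27b + 9c - 3d + e = -217
  81a + 27b + 9c + 3d + e = -379
  256a + 64b + 16c + 4d + e = -1169
  625a + 125b + 25c + 5d + e = -2801
  1296a + 216b + 36c + 6d + e = -5725
Solving the system yields a = -4, b = -3, c = 3, d = 0, e = -1.
So P(n) = -4n⁴ - 3n³ + 3n² - 1.
The constant term is -1.

-1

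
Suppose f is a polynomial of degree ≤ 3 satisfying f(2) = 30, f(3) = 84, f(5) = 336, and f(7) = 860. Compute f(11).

Write f(u) = au^3 + bu^2 + cu + d. Substituting each data point gives a linear system:
  8a + 4b + 2c + d = 30
  27a + 9b + 3c + d = 84
  125a + 25b + 5c + d = 336
  343a + 49b + 7c + d = 860
Solving the system yields a = 2, b = 4, c = -4, d = 6.
So f(u) = 2u^3 + 4u^2 - 4u + 6.
Then f(11) = 3108.

3108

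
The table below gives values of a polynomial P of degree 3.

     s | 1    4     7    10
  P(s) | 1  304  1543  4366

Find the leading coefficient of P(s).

Write P(s) = as^3 + bs^2 + cs + d. Substituting each data point gives a linear system:
  a + b + c + d = 1
  64a + 16b + 4c + d = 304
  343a + 49b + 7c + d = 1543
  1000a + 100b + 10c + d = 4366
Solving the system yields a = 4, b = 4, c = -3, d = -4.
So P(s) = 4s^3 + 4s^2 - 3s - 4.
The leading coefficient is 4.

4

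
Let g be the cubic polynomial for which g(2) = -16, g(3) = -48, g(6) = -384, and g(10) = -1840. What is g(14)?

-5152

Using the Lagrange interpolation formula with nodes 2, 3, 6, 10:
  L_0(s) = (s - 3)(s - 6)(s - 10) / -32
  L_1(s) = (s - 2)(s - 6)(s - 10) / 21
  L_2(s) = (s - 2)(s - 3)(s - 10) / -48
  L_3(s) = (s - 2)(s - 3)(s - 6) / 224
Then g(s) = -16·L_0(s) - 48·L_1(s) - 384·L_2(s) - 1840·L_3(s).
Expanding and collecting terms gives g(s) = -2s^3 + 2s^2 - 4s.
Evaluating at s = 14: g(14) = -5152.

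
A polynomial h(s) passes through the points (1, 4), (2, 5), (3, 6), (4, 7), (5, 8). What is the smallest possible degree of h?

1

Forward differences of the values at s = 1, 2, 3, 4, 5:
  h  : 4  5  6  7  8
  Δ  : 1  1  1  1
  Δ^2: 0  0  0
  Δ^3: 0  0
  Δ^4: 0
The first differences are constant (1) and nonzero, while all higher differences vanish, so the minimal degree is 1.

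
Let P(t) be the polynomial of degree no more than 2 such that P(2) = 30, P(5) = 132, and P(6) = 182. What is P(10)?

Using the Lagrange interpolation formula with nodes 2, 5, 6:
  L_0(t) = (t - 5)(t - 6) / 12
  L_1(t) = (t - 2)(t - 6) / -3
  L_2(t) = (t - 2)(t - 5) / 4
Then P(t) = 30·L_0(t) + 132·L_1(t) + 182·L_2(t).
Expanding and collecting terms gives P(t) = 4t^2 + 6t + 2.
Evaluating at t = 10: P(10) = 462.

462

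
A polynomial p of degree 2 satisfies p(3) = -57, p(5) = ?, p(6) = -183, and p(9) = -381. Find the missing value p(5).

The 3 known points determine the degree-2 polynomial uniquely.
Write p(s) = as^2 + bs + c. Substituting each data point gives a linear system:
  9a + 3b + c = -57
  36a + 6b + c = -183
  81a + 9b + c = -381
Solving the system yields a = -4, b = -6, c = -3.
So p(s) = -4s^2 - 6s - 3.
Then p(5) = -133.

-133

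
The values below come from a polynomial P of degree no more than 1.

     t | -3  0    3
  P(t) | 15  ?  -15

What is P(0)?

0

On equispaced nodes a degree-1 polynomial has vanishing second forward difference, so
  P(-3) - 2·P(0) + P(3) = 0.
Substituting the known values and solving for P(0):
  -2·P(0) = 0
  P(0) = 0.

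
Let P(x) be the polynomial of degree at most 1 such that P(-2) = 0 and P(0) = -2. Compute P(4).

-6

Using the Lagrange interpolation formula with nodes -2, 0:
  L_0(x) = x / -2
  L_1(x) = (x + 2) / 2
Then P(x) = 0·L_0(x) - 2·L_1(x).
Expanding and collecting terms gives P(x) = -x - 2.
Evaluating at x = 4: P(4) = -6.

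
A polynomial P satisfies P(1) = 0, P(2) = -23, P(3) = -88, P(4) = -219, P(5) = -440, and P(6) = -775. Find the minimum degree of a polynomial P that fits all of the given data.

3

Forward differences of the values at n = 1, 2, 3, 4, 5, 6:
  P  : 0  -23  -88  -219  -440  -775
  Δ  : -23  -65  -131  -221  -335
  Δ^2: -42  -66  -90  -114
  Δ^3: -24  -24  -24
  Δ^4: 0  0
  Δ^5: 0
The third differences are constant (-24) and nonzero, while all higher differences vanish, so the minimal degree is 3.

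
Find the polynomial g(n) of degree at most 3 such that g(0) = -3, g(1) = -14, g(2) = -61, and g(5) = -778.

Write g(n) = an^3 + bn^2 + cn + d. Substituting each data point gives a linear system:
  d = -3
  a + b + c + d = -14
  8a + 4b + 2c + d = -61
  125a + 25b + 5c + d = -778
Solving the system yields a = -6, b = 0, c = -5, d = -3.
So g(n) = -6n³ - 5n - 3.
Check: g(0) = -3. ✓

g(n) = -6n^3 - 5n - 3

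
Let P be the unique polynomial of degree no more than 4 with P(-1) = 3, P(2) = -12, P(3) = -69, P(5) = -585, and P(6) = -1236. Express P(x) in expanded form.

P(x) = -x^4 + 2x^2 - 2x

Write P(x) = ax^4 + bx^3 + cx^2 + dx + e. Substituting each data point gives a linear system:
  a - b + c - d + e = 3
  16a + 8b + 4c + 2d + e = -12
  81a + 27b + 9c + 3d + e = -69
  625a + 125b + 25c + 5d + e = -585
  1296a + 216b + 36c + 6d + e = -1236
Solving the system yields a = -1, b = 0, c = 2, d = -2, e = 0.
So P(x) = -x^4 + 2x^2 - 2x.
Check: P(3) = -69. ✓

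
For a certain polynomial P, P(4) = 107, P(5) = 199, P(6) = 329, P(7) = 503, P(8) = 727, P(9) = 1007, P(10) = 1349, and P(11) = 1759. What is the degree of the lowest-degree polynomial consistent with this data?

3

Forward differences of the values at u = 4, 5, 6, 7, 8, 9, 10, 11:
  P  : 107  199  329  503  727  1007  1349  1759
  Δ  : 92  130  174  224  280  342  410
  Δ^2: 38  44  50  56  62  68
  Δ^3: 6  6  6  6  6
  Δ^4: 0  0  0  0
  Δ^5: 0  0  0
  Δ^6: 0  0
  Δ^7: 0
The third differences are constant (6) and nonzero, while all higher differences vanish, so the minimal degree is 3.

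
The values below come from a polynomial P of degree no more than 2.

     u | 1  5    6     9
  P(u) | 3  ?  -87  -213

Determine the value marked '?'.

The 3 known points determine the degree-2 polynomial uniquely.
Write P(u) = au^2 + bu + c. Substituting each data point gives a linear system:
  a + b + c = 3
  36a + 6b + c = -87
  81a + 9b + c = -213
Solving the system yields a = -3, b = 3, c = 3.
So P(u) = -3u^2 + 3u + 3.
Then P(5) = -57.

-57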